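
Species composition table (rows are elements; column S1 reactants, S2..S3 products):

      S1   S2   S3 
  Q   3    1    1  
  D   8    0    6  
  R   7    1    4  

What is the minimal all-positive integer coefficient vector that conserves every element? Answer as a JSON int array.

Coefficients: [3, 5, 4]

Q: 3·3 = 9 | 5·1+4·1 = 9
D: 3·8 = 24 | 5·0+4·6 = 24
R: 3·7 = 21 | 5·1+4·4 = 21
gcd(3,5,4) = 1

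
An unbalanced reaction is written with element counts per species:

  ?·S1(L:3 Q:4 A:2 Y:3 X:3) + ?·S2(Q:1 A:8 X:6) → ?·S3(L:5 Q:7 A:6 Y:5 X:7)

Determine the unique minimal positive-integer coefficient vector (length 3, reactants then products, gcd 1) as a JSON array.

L: 5·3+1·0 = 15 | 3·5 = 15
Q: 5·4+1·1 = 21 | 3·7 = 21
A: 5·2+1·8 = 18 | 3·6 = 18
Y: 5·3+1·0 = 15 | 3·5 = 15
X: 5·3+1·6 = 21 | 3·7 = 21
gcd(5,1,3) = 1

Coefficients: [5, 1, 3]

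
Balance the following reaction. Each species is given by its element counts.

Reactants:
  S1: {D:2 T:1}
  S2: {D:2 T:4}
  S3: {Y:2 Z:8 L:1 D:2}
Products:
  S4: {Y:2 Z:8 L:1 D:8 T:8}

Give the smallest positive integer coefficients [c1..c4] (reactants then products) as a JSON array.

Coefficients: [4, 5, 3, 3]

Y: 4·0+5·0+3·2 = 6 | 3·2 = 6
Z: 4·0+5·0+3·8 = 24 | 3·8 = 24
L: 4·0+5·0+3·1 = 3 | 3·1 = 3
D: 4·2+5·2+3·2 = 24 | 3·8 = 24
T: 4·1+5·4+3·0 = 24 | 3·8 = 24
gcd(4,5,3,3) = 1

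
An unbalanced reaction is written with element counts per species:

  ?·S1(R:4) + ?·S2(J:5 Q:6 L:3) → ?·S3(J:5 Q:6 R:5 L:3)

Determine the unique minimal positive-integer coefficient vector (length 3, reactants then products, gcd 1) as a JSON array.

J: 5·0+4·5 = 20 | 4·5 = 20
Q: 5·0+4·6 = 24 | 4·6 = 24
R: 5·4+4·0 = 20 | 4·5 = 20
L: 5·0+4·3 = 12 | 4·3 = 12
gcd(5,4,4) = 1

Coefficients: [5, 4, 4]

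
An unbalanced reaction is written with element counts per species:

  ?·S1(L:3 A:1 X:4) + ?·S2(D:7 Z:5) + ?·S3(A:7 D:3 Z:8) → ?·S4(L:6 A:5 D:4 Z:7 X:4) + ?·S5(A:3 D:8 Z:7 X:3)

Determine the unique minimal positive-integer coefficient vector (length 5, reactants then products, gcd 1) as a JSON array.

L: 6·3+5·0+3·0 = 18 | 3·6+4·0 = 18
A: 6·1+5·0+3·7 = 27 | 3·5+4·3 = 27
D: 6·0+5·7+3·3 = 44 | 3·4+4·8 = 44
Z: 6·0+5·5+3·8 = 49 | 3·7+4·7 = 49
X: 6·4+5·0+3·0 = 24 | 3·4+4·3 = 24
gcd(6,5,3,3,4) = 1

Coefficients: [6, 5, 3, 3, 4]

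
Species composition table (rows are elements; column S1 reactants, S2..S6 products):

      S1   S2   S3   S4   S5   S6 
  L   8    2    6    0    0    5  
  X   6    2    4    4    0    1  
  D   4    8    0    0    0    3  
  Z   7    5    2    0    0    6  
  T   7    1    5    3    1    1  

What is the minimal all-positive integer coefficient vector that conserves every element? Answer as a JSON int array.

Coefficients: [5, 1, 3, 3, 6, 4]

L: 5·8 = 40 | 1·2+3·6+3·0+6·0+4·5 = 40
X: 5·6 = 30 | 1·2+3·4+3·4+6·0+4·1 = 30
D: 5·4 = 20 | 1·8+3·0+3·0+6·0+4·3 = 20
Z: 5·7 = 35 | 1·5+3·2+3·0+6·0+4·6 = 35
T: 5·7 = 35 | 1·1+3·5+3·3+6·1+4·1 = 35
gcd(5,1,3,3,6,4) = 1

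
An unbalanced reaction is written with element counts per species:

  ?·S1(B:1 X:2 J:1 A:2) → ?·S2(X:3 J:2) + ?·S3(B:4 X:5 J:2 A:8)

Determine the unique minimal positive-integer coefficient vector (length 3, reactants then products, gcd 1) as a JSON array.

B: 4·1 = 4 | 1·0+1·4 = 4
X: 4·2 = 8 | 1·3+1·5 = 8
J: 4·1 = 4 | 1·2+1·2 = 4
A: 4·2 = 8 | 1·0+1·8 = 8
gcd(4,1,1) = 1

Coefficients: [4, 1, 1]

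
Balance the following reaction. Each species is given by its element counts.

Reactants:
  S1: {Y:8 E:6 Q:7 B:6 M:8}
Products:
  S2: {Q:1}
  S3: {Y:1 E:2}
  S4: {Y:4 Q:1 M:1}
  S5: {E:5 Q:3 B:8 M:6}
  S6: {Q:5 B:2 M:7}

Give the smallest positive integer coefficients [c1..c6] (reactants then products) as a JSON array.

Y: 3·8 = 24 | 5·0+4·1+5·4+2·0+1·0 = 24
E: 3·6 = 18 | 5·0+4·2+5·0+2·5+1·0 = 18
Q: 3·7 = 21 | 5·1+4·0+5·1+2·3+1·5 = 21
B: 3·6 = 18 | 5·0+4·0+5·0+2·8+1·2 = 18
M: 3·8 = 24 | 5·0+4·0+5·1+2·6+1·7 = 24
gcd(3,5,4,5,2,1) = 1

Coefficients: [3, 5, 4, 5, 2, 1]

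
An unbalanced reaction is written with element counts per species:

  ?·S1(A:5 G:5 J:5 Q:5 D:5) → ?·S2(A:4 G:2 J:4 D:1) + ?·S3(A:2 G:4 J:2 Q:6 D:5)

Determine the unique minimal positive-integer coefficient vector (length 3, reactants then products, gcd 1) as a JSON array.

A: 6·5 = 30 | 5·4+5·2 = 30
G: 6·5 = 30 | 5·2+5·4 = 30
J: 6·5 = 30 | 5·4+5·2 = 30
Q: 6·5 = 30 | 5·0+5·6 = 30
D: 6·5 = 30 | 5·1+5·5 = 30
gcd(6,5,5) = 1

Coefficients: [6, 5, 5]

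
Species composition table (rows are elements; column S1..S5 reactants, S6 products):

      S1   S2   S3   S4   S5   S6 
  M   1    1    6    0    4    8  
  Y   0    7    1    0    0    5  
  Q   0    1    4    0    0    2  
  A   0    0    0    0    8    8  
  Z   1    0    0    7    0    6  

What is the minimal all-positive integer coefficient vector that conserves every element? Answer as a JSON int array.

M: 4·1+2·1+1·6+2·0+3·4 = 24 | 3·8 = 24
Y: 4·0+2·7+1·1+2·0+3·0 = 15 | 3·5 = 15
Q: 4·0+2·1+1·4+2·0+3·0 = 6 | 3·2 = 6
A: 4·0+2·0+1·0+2·0+3·8 = 24 | 3·8 = 24
Z: 4·1+2·0+1·0+2·7+3·0 = 18 | 3·6 = 18
gcd(4,2,1,2,3,3) = 1

Coefficients: [4, 2, 1, 2, 3, 3]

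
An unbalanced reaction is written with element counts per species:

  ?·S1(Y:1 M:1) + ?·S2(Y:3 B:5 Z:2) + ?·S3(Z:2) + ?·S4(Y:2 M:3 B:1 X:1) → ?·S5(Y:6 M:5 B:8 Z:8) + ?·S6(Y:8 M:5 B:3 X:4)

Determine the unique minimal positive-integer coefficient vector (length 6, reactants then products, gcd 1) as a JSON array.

Y: 3·1+3·3+5·0+4·2 = 20 | 2·6+1·8 = 20
M: 3·1+3·0+5·0+4·3 = 15 | 2·5+1·5 = 15
B: 3·0+3·5+5·0+4·1 = 19 | 2·8+1·3 = 19
X: 3·0+3·0+5·0+4·1 = 4 | 2·0+1·4 = 4
Z: 3·0+3·2+5·2+4·0 = 16 | 2·8+1·0 = 16
gcd(3,3,5,4,2,1) = 1

Coefficients: [3, 3, 5, 4, 2, 1]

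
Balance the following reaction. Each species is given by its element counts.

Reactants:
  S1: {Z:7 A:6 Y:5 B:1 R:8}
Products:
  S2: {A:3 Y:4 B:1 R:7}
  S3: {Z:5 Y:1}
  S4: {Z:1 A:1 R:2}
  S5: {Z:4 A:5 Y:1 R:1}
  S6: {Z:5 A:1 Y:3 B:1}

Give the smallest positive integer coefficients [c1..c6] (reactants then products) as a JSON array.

Z: 6·7 = 42 | 5·0+4·5+5·1+3·4+1·5 = 42
A: 6·6 = 36 | 5·3+4·0+5·1+3·5+1·1 = 36
Y: 6·5 = 30 | 5·4+4·1+5·0+3·1+1·3 = 30
B: 6·1 = 6 | 5·1+4·0+5·0+3·0+1·1 = 6
R: 6·8 = 48 | 5·7+4·0+5·2+3·1+1·0 = 48
gcd(6,5,4,5,3,1) = 1

Coefficients: [6, 5, 4, 5, 3, 1]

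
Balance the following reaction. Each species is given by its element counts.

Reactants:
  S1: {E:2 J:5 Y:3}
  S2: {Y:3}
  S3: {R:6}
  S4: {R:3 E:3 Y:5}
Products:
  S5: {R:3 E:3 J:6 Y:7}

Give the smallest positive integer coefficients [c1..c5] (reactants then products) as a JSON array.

Coefficients: [6, 4, 2, 1, 5]

R: 6·0+4·0+2·6+1·3 = 15 | 5·3 = 15
E: 6·2+4·0+2·0+1·3 = 15 | 5·3 = 15
J: 6·5+4·0+2·0+1·0 = 30 | 5·6 = 30
Y: 6·3+4·3+2·0+1·5 = 35 | 5·7 = 35
gcd(6,4,2,1,5) = 1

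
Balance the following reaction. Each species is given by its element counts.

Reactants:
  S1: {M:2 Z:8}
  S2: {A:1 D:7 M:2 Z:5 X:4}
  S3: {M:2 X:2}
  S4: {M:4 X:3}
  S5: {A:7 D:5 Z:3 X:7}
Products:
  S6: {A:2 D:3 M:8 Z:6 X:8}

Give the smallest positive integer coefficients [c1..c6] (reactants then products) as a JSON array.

Coefficients: [2, 1, 3, 5, 1, 4]

A: 2·0+1·1+3·0+5·0+1·7 = 8 | 4·2 = 8
D: 2·0+1·7+3·0+5·0+1·5 = 12 | 4·3 = 12
M: 2·2+1·2+3·2+5·4+1·0 = 32 | 4·8 = 32
Z: 2·8+1·5+3·0+5·0+1·3 = 24 | 4·6 = 24
X: 2·0+1·4+3·2+5·3+1·7 = 32 | 4·8 = 32
gcd(2,1,3,5,1,4) = 1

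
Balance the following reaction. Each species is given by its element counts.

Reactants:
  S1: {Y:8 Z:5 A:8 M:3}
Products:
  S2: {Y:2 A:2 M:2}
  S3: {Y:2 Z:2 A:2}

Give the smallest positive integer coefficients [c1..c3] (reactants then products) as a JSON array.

Y: 2·8 = 16 | 3·2+5·2 = 16
Z: 2·5 = 10 | 3·0+5·2 = 10
A: 2·8 = 16 | 3·2+5·2 = 16
M: 2·3 = 6 | 3·2+5·0 = 6
gcd(2,3,5) = 1

Coefficients: [2, 3, 5]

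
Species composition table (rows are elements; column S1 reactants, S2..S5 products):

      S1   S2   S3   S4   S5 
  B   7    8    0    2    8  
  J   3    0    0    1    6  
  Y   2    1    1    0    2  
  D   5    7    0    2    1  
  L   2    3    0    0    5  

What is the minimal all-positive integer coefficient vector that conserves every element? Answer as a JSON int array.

B: 4·7 = 28 | 1·8+5·0+6·2+1·8 = 28
J: 4·3 = 12 | 1·0+5·0+6·1+1·6 = 12
Y: 4·2 = 8 | 1·1+5·1+6·0+1·2 = 8
D: 4·5 = 20 | 1·7+5·0+6·2+1·1 = 20
L: 4·2 = 8 | 1·3+5·0+6·0+1·5 = 8
gcd(4,1,5,6,1) = 1

Coefficients: [4, 1, 5, 6, 1]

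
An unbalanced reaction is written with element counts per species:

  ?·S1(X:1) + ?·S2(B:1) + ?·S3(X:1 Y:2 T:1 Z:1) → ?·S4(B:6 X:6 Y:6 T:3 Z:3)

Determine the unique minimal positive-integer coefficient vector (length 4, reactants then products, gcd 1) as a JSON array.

B: 3·0+6·1+3·0 = 6 | 1·6 = 6
X: 3·1+6·0+3·1 = 6 | 1·6 = 6
Y: 3·0+6·0+3·2 = 6 | 1·6 = 6
T: 3·0+6·0+3·1 = 3 | 1·3 = 3
Z: 3·0+6·0+3·1 = 3 | 1·3 = 3
gcd(3,6,3,1) = 1

Coefficients: [3, 6, 3, 1]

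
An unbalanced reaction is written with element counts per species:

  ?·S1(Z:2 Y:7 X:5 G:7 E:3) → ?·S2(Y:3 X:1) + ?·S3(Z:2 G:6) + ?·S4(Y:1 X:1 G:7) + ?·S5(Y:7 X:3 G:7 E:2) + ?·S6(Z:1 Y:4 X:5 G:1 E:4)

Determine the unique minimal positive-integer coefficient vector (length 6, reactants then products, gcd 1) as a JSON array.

Z: 6·2 = 12 | 6·0+4·2+1·0+1·0+4·1 = 12
Y: 6·7 = 42 | 6·3+4·0+1·1+1·7+4·4 = 42
X: 6·5 = 30 | 6·1+4·0+1·1+1·3+4·5 = 30
G: 6·7 = 42 | 6·0+4·6+1·7+1·7+4·1 = 42
E: 6·3 = 18 | 6·0+4·0+1·0+1·2+4·4 = 18
gcd(6,6,4,1,1,4) = 1

Coefficients: [6, 6, 4, 1, 1, 4]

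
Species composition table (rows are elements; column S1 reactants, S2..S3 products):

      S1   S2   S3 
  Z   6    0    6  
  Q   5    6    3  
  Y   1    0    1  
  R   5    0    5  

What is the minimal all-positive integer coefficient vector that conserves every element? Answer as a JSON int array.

Z: 3·6 = 18 | 1·0+3·6 = 18
Q: 3·5 = 15 | 1·6+3·3 = 15
Y: 3·1 = 3 | 1·0+3·1 = 3
R: 3·5 = 15 | 1·0+3·5 = 15
gcd(3,1,3) = 1

Coefficients: [3, 1, 3]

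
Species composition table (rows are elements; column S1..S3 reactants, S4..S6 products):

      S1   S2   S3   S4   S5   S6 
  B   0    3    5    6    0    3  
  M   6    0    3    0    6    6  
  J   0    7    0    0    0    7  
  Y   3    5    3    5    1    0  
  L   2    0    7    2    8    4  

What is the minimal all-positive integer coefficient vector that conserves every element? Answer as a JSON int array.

Coefficients: [2, 1, 6, 5, 4, 1]

B: 2·0+1·3+6·5 = 33 | 5·6+4·0+1·3 = 33
M: 2·6+1·0+6·3 = 30 | 5·0+4·6+1·6 = 30
J: 2·0+1·7+6·0 = 7 | 5·0+4·0+1·7 = 7
Y: 2·3+1·5+6·3 = 29 | 5·5+4·1+1·0 = 29
L: 2·2+1·0+6·7 = 46 | 5·2+4·8+1·4 = 46
gcd(2,1,6,5,4,1) = 1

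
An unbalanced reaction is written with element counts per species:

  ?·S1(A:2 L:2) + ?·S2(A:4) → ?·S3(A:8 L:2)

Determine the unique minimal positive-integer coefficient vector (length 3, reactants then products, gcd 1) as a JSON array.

Coefficients: [2, 3, 2]

A: 2·2+3·4 = 16 | 2·8 = 16
L: 2·2+3·0 = 4 | 2·2 = 4
gcd(2,3,2) = 1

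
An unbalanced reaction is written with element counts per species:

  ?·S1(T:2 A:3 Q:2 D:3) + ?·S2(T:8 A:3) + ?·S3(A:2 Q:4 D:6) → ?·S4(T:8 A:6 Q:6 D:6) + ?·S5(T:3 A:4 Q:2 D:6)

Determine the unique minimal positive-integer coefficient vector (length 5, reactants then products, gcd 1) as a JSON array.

T: 6·2+4·8+5·0 = 44 | 4·8+4·3 = 44
A: 6·3+4·3+5·2 = 40 | 4·6+4·4 = 40
Q: 6·2+4·0+5·4 = 32 | 4·6+4·2 = 32
D: 6·3+4·0+5·6 = 48 | 4·6+4·6 = 48
gcd(6,4,5,4,4) = 1

Coefficients: [6, 4, 5, 4, 4]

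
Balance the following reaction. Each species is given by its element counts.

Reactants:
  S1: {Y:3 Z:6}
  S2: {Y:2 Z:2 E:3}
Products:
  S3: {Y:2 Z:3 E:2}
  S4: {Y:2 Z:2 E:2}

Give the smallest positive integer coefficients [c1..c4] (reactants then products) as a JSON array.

Coefficients: [2, 6, 6, 3]

Y: 2·3+6·2 = 18 | 6·2+3·2 = 18
Z: 2·6+6·2 = 24 | 6·3+3·2 = 24
E: 2·0+6·3 = 18 | 6·2+3·2 = 18
gcd(2,6,6,3) = 1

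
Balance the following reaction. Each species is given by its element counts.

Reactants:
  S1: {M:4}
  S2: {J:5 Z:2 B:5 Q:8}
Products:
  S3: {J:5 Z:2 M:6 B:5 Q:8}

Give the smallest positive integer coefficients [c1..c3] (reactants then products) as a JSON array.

Coefficients: [3, 2, 2]

J: 3·0+2·5 = 10 | 2·5 = 10
Z: 3·0+2·2 = 4 | 2·2 = 4
M: 3·4+2·0 = 12 | 2·6 = 12
B: 3·0+2·5 = 10 | 2·5 = 10
Q: 3·0+2·8 = 16 | 2·8 = 16
gcd(3,2,2) = 1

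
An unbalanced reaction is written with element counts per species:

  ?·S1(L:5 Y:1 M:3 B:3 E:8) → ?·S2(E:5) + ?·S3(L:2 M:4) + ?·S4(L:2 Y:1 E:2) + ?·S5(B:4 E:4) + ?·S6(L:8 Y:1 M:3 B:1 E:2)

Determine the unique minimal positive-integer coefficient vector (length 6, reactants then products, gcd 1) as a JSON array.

Coefficients: [6, 4, 3, 4, 4, 2]

L: 6·5 = 30 | 4·0+3·2+4·2+4·0+2·8 = 30
Y: 6·1 = 6 | 4·0+3·0+4·1+4·0+2·1 = 6
M: 6·3 = 18 | 4·0+3·4+4·0+4·0+2·3 = 18
B: 6·3 = 18 | 4·0+3·0+4·0+4·4+2·1 = 18
E: 6·8 = 48 | 4·5+3·0+4·2+4·4+2·2 = 48
gcd(6,4,3,4,4,2) = 1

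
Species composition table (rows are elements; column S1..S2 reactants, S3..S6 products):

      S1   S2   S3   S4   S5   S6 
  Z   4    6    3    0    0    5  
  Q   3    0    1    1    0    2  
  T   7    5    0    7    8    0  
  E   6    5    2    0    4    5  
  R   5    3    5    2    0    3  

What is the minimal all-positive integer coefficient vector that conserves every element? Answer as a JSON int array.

Coefficients: [6, 2, 2, 4, 3, 6]

Z: 6·4+2·6 = 36 | 2·3+4·0+3·0+6·5 = 36
Q: 6·3+2·0 = 18 | 2·1+4·1+3·0+6·2 = 18
T: 6·7+2·5 = 52 | 2·0+4·7+3·8+6·0 = 52
E: 6·6+2·5 = 46 | 2·2+4·0+3·4+6·5 = 46
R: 6·5+2·3 = 36 | 2·5+4·2+3·0+6·3 = 36
gcd(6,2,2,4,3,6) = 1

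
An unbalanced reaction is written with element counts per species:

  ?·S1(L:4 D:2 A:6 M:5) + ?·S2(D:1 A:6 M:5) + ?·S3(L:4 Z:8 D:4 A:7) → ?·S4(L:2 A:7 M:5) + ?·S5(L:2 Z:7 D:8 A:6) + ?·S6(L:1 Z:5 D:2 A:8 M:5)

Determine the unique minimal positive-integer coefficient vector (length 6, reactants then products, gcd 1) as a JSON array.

L: 1·4+6·0+3·4 = 16 | 5·2+2·2+2·1 = 16
Z: 1·0+6·0+3·8 = 24 | 5·0+2·7+2·5 = 24
D: 1·2+6·1+3·4 = 20 | 5·0+2·8+2·2 = 20
A: 1·6+6·6+3·7 = 63 | 5·7+2·6+2·8 = 63
M: 1·5+6·5+3·0 = 35 | 5·5+2·0+2·5 = 35
gcd(1,6,3,5,2,2) = 1

Coefficients: [1, 6, 3, 5, 2, 2]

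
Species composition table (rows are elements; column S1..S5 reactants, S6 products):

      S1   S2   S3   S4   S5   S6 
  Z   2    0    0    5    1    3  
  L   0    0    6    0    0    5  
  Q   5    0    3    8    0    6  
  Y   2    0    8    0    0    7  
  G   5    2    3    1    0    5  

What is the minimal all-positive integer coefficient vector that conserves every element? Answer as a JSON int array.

Z: 1·2+4·0+5·0+2·5+6·1 = 18 | 6·3 = 18
L: 1·0+4·0+5·6+2·0+6·0 = 30 | 6·5 = 30
Q: 1·5+4·0+5·3+2·8+6·0 = 36 | 6·6 = 36
Y: 1·2+4·0+5·8+2·0+6·0 = 42 | 6·7 = 42
G: 1·5+4·2+5·3+2·1+6·0 = 30 | 6·5 = 30
gcd(1,4,5,2,6,6) = 1

Coefficients: [1, 4, 5, 2, 6, 6]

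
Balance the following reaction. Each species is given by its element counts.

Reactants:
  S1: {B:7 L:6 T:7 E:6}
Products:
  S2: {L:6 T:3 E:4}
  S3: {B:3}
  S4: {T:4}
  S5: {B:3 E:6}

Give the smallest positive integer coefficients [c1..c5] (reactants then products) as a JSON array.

Coefficients: [3, 3, 6, 3, 1]

B: 3·7 = 21 | 3·0+6·3+3·0+1·3 = 21
L: 3·6 = 18 | 3·6+6·0+3·0+1·0 = 18
T: 3·7 = 21 | 3·3+6·0+3·4+1·0 = 21
E: 3·6 = 18 | 3·4+6·0+3·0+1·6 = 18
gcd(3,3,6,3,1) = 1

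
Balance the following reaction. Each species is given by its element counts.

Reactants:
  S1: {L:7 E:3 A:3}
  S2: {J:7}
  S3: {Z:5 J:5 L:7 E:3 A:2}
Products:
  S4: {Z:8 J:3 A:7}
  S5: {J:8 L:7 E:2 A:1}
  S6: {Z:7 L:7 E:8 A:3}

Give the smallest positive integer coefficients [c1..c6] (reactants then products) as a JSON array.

Z: 3·0+4·0+3·5 = 15 | 1·8+5·0+1·7 = 15
J: 3·0+4·7+3·5 = 43 | 1·3+5·8+1·0 = 43
L: 3·7+4·0+3·7 = 42 | 1·0+5·7+1·7 = 42
E: 3·3+4·0+3·3 = 18 | 1·0+5·2+1·8 = 18
A: 3·3+4·0+3·2 = 15 | 1·7+5·1+1·3 = 15
gcd(3,4,3,1,5,1) = 1

Coefficients: [3, 4, 3, 1, 5, 1]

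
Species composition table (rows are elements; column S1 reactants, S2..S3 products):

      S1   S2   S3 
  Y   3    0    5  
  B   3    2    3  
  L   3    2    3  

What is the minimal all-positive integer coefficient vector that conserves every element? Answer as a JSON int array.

Coefficients: [5, 3, 3]

Y: 5·3 = 15 | 3·0+3·5 = 15
B: 5·3 = 15 | 3·2+3·3 = 15
L: 5·3 = 15 | 3·2+3·3 = 15
gcd(5,3,3) = 1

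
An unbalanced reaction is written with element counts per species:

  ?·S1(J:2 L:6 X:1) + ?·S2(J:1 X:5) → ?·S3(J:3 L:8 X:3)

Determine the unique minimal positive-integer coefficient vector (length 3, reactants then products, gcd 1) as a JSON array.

J: 4·2+1·1 = 9 | 3·3 = 9
L: 4·6+1·0 = 24 | 3·8 = 24
X: 4·1+1·5 = 9 | 3·3 = 9
gcd(4,1,3) = 1

Coefficients: [4, 1, 3]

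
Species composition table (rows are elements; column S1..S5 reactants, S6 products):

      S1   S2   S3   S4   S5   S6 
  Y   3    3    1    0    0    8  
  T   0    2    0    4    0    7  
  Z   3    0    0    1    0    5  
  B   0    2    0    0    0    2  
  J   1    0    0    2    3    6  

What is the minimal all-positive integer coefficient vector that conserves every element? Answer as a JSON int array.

Coefficients: [5, 4, 5, 5, 3, 4]

Y: 5·3+4·3+5·1+5·0+3·0 = 32 | 4·8 = 32
T: 5·0+4·2+5·0+5·4+3·0 = 28 | 4·7 = 28
Z: 5·3+4·0+5·0+5·1+3·0 = 20 | 4·5 = 20
B: 5·0+4·2+5·0+5·0+3·0 = 8 | 4·2 = 8
J: 5·1+4·0+5·0+5·2+3·3 = 24 | 4·6 = 24
gcd(5,4,5,5,3,4) = 1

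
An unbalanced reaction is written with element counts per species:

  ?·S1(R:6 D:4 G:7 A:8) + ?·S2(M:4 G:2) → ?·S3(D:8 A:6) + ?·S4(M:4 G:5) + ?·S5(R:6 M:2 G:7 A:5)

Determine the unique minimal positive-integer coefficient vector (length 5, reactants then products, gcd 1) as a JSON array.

Coefficients: [6, 5, 3, 2, 6]

R: 6·6+5·0 = 36 | 3·0+2·0+6·6 = 36
D: 6·4+5·0 = 24 | 3·8+2·0+6·0 = 24
M: 6·0+5·4 = 20 | 3·0+2·4+6·2 = 20
G: 6·7+5·2 = 52 | 3·0+2·5+6·7 = 52
A: 6·8+5·0 = 48 | 3·6+2·0+6·5 = 48
gcd(6,5,3,2,6) = 1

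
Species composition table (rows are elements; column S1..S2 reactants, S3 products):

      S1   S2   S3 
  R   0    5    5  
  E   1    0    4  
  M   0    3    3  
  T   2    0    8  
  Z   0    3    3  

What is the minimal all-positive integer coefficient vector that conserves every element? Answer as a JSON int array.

R: 4·0+1·5 = 5 | 1·5 = 5
E: 4·1+1·0 = 4 | 1·4 = 4
M: 4·0+1·3 = 3 | 1·3 = 3
T: 4·2+1·0 = 8 | 1·8 = 8
Z: 4·0+1·3 = 3 | 1·3 = 3
gcd(4,1,1) = 1

Coefficients: [4, 1, 1]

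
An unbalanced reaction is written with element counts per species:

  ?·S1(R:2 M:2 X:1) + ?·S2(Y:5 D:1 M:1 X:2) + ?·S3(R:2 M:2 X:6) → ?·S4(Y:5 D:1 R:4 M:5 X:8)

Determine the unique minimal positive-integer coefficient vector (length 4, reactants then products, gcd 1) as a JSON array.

Y: 6·0+5·5+4·0 = 25 | 5·5 = 25
D: 6·0+5·1+4·0 = 5 | 5·1 = 5
R: 6·2+5·0+4·2 = 20 | 5·4 = 20
M: 6·2+5·1+4·2 = 25 | 5·5 = 25
X: 6·1+5·2+4·6 = 40 | 5·8 = 40
gcd(6,5,4,5) = 1

Coefficients: [6, 5, 4, 5]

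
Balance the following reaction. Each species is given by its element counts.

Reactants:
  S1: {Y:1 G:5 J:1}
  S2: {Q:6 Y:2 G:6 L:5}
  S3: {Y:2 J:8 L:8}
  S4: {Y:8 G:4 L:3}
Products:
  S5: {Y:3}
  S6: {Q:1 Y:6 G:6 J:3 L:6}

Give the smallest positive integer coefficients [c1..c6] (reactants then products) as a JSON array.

Coefficients: [2, 1, 2, 5, 4, 6]

Q: 2·0+1·6+2·0+5·0 = 6 | 4·0+6·1 = 6
Y: 2·1+1·2+2·2+5·8 = 48 | 4·3+6·6 = 48
G: 2·5+1·6+2·0+5·4 = 36 | 4·0+6·6 = 36
J: 2·1+1·0+2·8+5·0 = 18 | 4·0+6·3 = 18
L: 2·0+1·5+2·8+5·3 = 36 | 4·0+6·6 = 36
gcd(2,1,2,5,4,6) = 1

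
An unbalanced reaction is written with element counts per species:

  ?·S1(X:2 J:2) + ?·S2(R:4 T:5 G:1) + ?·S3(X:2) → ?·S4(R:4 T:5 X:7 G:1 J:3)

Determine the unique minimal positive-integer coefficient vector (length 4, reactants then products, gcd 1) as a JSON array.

Coefficients: [3, 2, 4, 2]

R: 3·0+2·4+4·0 = 8 | 2·4 = 8
T: 3·0+2·5+4·0 = 10 | 2·5 = 10
X: 3·2+2·0+4·2 = 14 | 2·7 = 14
G: 3·0+2·1+4·0 = 2 | 2·1 = 2
J: 3·2+2·0+4·0 = 6 | 2·3 = 6
gcd(3,2,4,2) = 1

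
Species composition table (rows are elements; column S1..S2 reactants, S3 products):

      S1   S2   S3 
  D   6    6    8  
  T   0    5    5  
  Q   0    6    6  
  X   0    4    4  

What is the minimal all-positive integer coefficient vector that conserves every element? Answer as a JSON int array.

Coefficients: [1, 3, 3]

D: 1·6+3·6 = 24 | 3·8 = 24
T: 1·0+3·5 = 15 | 3·5 = 15
Q: 1·0+3·6 = 18 | 3·6 = 18
X: 1·0+3·4 = 12 | 3·4 = 12
gcd(1,3,3) = 1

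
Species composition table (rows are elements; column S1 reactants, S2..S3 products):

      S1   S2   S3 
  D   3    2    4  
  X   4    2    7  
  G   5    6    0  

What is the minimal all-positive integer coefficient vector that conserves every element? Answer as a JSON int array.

Coefficients: [6, 5, 2]

D: 6·3 = 18 | 5·2+2·4 = 18
X: 6·4 = 24 | 5·2+2·7 = 24
G: 6·5 = 30 | 5·6+2·0 = 30
gcd(6,5,2) = 1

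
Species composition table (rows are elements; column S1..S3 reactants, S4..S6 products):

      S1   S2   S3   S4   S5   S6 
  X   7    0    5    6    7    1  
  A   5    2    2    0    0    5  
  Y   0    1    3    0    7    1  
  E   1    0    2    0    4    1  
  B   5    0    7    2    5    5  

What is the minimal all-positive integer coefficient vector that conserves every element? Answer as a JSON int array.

Coefficients: [2, 2, 3, 3, 1, 4]

X: 2·7+2·0+3·5 = 29 | 3·6+1·7+4·1 = 29
A: 2·5+2·2+3·2 = 20 | 3·0+1·0+4·5 = 20
Y: 2·0+2·1+3·3 = 11 | 3·0+1·7+4·1 = 11
E: 2·1+2·0+3·2 = 8 | 3·0+1·4+4·1 = 8
B: 2·5+2·0+3·7 = 31 | 3·2+1·5+4·5 = 31
gcd(2,2,3,3,1,4) = 1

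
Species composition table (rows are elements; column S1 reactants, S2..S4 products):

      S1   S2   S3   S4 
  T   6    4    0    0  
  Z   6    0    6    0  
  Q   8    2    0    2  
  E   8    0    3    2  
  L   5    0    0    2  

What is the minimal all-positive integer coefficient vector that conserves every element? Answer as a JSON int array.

Coefficients: [2, 3, 2, 5]

T: 2·6 = 12 | 3·4+2·0+5·0 = 12
Z: 2·6 = 12 | 3·0+2·6+5·0 = 12
Q: 2·8 = 16 | 3·2+2·0+5·2 = 16
E: 2·8 = 16 | 3·0+2·3+5·2 = 16
L: 2·5 = 10 | 3·0+2·0+5·2 = 10
gcd(2,3,2,5) = 1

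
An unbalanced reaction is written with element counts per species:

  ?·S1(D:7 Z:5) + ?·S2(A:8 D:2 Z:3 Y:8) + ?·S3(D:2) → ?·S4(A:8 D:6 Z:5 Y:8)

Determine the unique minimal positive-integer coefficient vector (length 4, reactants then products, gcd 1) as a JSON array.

A: 2·0+5·8+3·0 = 40 | 5·8 = 40
D: 2·7+5·2+3·2 = 30 | 5·6 = 30
Z: 2·5+5·3+3·0 = 25 | 5·5 = 25
Y: 2·0+5·8+3·0 = 40 | 5·8 = 40
gcd(2,5,3,5) = 1

Coefficients: [2, 5, 3, 5]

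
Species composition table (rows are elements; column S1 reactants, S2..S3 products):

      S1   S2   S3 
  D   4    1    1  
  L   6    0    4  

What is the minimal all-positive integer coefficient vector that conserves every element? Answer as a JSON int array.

Coefficients: [2, 5, 3]

D: 2·4 = 8 | 5·1+3·1 = 8
L: 2·6 = 12 | 5·0+3·4 = 12
gcd(2,5,3) = 1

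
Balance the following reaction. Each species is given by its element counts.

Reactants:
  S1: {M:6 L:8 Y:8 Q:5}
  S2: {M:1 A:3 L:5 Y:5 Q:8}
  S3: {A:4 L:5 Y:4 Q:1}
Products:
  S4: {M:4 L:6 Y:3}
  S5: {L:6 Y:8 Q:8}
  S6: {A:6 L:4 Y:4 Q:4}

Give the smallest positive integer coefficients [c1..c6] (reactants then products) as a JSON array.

M: 2·6+4·1+6·0 = 16 | 4·4+3·0+6·0 = 16
A: 2·0+4·3+6·4 = 36 | 4·0+3·0+6·6 = 36
L: 2·8+4·5+6·5 = 66 | 4·6+3·6+6·4 = 66
Y: 2·8+4·5+6·4 = 60 | 4·3+3·8+6·4 = 60
Q: 2·5+4·8+6·1 = 48 | 4·0+3·8+6·4 = 48
gcd(2,4,6,4,3,6) = 1

Coefficients: [2, 4, 6, 4, 3, 6]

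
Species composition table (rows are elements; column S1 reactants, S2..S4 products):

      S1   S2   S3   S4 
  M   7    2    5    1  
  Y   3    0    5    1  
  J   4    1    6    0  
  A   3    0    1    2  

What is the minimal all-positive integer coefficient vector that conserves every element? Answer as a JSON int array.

Coefficients: [3, 6, 1, 4]

M: 3·7 = 21 | 6·2+1·5+4·1 = 21
Y: 3·3 = 9 | 6·0+1·5+4·1 = 9
J: 3·4 = 12 | 6·1+1·6+4·0 = 12
A: 3·3 = 9 | 6·0+1·1+4·2 = 9
gcd(3,6,1,4) = 1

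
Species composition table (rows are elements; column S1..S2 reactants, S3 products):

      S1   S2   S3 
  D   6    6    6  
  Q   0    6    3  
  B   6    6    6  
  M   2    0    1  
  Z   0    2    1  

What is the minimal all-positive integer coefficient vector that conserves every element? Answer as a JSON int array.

Coefficients: [1, 1, 2]

D: 1·6+1·6 = 12 | 2·6 = 12
Q: 1·0+1·6 = 6 | 2·3 = 6
B: 1·6+1·6 = 12 | 2·6 = 12
M: 1·2+1·0 = 2 | 2·1 = 2
Z: 1·0+1·2 = 2 | 2·1 = 2
gcd(1,1,2) = 1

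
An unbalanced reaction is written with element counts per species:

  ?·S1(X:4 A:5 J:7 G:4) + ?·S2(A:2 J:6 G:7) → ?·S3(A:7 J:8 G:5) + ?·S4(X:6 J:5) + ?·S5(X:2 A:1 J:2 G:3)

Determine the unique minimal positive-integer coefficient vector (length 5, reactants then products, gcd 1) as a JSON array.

X: 3·4+1·0 = 12 | 2·0+1·6+3·2 = 12
A: 3·5+1·2 = 17 | 2·7+1·0+3·1 = 17
J: 3·7+1·6 = 27 | 2·8+1·5+3·2 = 27
G: 3·4+1·7 = 19 | 2·5+1·0+3·3 = 19
gcd(3,1,2,1,3) = 1

Coefficients: [3, 1, 2, 1, 3]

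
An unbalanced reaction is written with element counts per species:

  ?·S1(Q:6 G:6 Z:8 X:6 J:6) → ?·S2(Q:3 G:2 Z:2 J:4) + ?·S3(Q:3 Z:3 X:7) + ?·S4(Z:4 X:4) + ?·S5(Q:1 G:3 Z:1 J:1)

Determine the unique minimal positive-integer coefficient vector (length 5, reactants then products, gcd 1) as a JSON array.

Coefficients: [5, 6, 2, 4, 6]

Q: 5·6 = 30 | 6·3+2·3+4·0+6·1 = 30
G: 5·6 = 30 | 6·2+2·0+4·0+6·3 = 30
Z: 5·8 = 40 | 6·2+2·3+4·4+6·1 = 40
X: 5·6 = 30 | 6·0+2·7+4·4+6·0 = 30
J: 5·6 = 30 | 6·4+2·0+4·0+6·1 = 30
gcd(5,6,2,4,6) = 1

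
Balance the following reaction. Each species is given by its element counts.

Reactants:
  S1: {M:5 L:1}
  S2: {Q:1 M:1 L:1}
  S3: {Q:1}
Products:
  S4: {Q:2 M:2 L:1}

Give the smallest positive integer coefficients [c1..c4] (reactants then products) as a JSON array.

Q: 1·0+3·1+5·1 = 8 | 4·2 = 8
M: 1·5+3·1+5·0 = 8 | 4·2 = 8
L: 1·1+3·1+5·0 = 4 | 4·1 = 4
gcd(1,3,5,4) = 1

Coefficients: [1, 3, 5, 4]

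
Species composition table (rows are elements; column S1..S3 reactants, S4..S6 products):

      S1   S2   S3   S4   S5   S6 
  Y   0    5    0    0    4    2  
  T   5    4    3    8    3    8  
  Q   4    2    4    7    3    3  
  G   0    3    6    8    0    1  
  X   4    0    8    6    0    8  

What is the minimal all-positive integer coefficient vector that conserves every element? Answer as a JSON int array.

Y: 5·0+4·5+1·0 = 20 | 2·0+4·4+2·2 = 20
T: 5·5+4·4+1·3 = 44 | 2·8+4·3+2·8 = 44
Q: 5·4+4·2+1·4 = 32 | 2·7+4·3+2·3 = 32
G: 5·0+4·3+1·6 = 18 | 2·8+4·0+2·1 = 18
X: 5·4+4·0+1·8 = 28 | 2·6+4·0+2·8 = 28
gcd(5,4,1,2,4,2) = 1

Coefficients: [5, 4, 1, 2, 4, 2]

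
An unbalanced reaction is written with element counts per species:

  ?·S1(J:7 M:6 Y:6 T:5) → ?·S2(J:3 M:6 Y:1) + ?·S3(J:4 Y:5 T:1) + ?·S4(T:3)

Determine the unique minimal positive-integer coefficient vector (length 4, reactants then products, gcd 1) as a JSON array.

Coefficients: [3, 3, 3, 4]

J: 3·7 = 21 | 3·3+3·4+4·0 = 21
M: 3·6 = 18 | 3·6+3·0+4·0 = 18
Y: 3·6 = 18 | 3·1+3·5+4·0 = 18
T: 3·5 = 15 | 3·0+3·1+4·3 = 15
gcd(3,3,3,4) = 1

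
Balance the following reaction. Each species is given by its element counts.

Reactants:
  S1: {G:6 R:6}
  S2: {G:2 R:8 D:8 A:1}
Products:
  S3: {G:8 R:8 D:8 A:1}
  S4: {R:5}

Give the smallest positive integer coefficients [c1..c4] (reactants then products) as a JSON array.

Coefficients: [5, 5, 5, 6]

G: 5·6+5·2 = 40 | 5·8+6·0 = 40
R: 5·6+5·8 = 70 | 5·8+6·5 = 70
D: 5·0+5·8 = 40 | 5·8+6·0 = 40
A: 5·0+5·1 = 5 | 5·1+6·0 = 5
gcd(5,5,5,6) = 1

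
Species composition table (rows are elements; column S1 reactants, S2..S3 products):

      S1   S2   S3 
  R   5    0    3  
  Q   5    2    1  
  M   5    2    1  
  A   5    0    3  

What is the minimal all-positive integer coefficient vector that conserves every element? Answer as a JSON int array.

R: 3·5 = 15 | 5·0+5·3 = 15
Q: 3·5 = 15 | 5·2+5·1 = 15
M: 3·5 = 15 | 5·2+5·1 = 15
A: 3·5 = 15 | 5·0+5·3 = 15
gcd(3,5,5) = 1

Coefficients: [3, 5, 5]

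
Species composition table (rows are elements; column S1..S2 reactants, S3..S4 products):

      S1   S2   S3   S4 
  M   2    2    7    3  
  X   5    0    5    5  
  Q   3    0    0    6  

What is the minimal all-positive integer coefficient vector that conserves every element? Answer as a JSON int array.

M: 2·2+3·2 = 10 | 1·7+1·3 = 10
X: 2·5+3·0 = 10 | 1·5+1·5 = 10
Q: 2·3+3·0 = 6 | 1·0+1·6 = 6
gcd(2,3,1,1) = 1

Coefficients: [2, 3, 1, 1]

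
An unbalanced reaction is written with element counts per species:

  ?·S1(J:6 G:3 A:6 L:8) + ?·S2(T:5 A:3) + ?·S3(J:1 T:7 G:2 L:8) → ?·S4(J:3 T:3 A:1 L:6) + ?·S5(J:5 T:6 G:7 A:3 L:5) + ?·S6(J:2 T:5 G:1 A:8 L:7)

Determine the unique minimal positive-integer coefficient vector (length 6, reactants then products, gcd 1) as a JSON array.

J: 6·6+6·0+4·1 = 40 | 5·3+3·5+5·2 = 40
T: 6·0+6·5+4·7 = 58 | 5·3+3·6+5·5 = 58
G: 6·3+6·0+4·2 = 26 | 5·0+3·7+5·1 = 26
A: 6·6+6·3+4·0 = 54 | 5·1+3·3+5·8 = 54
L: 6·8+6·0+4·8 = 80 | 5·6+3·5+5·7 = 80
gcd(6,6,4,5,3,5) = 1

Coefficients: [6, 6, 4, 5, 3, 5]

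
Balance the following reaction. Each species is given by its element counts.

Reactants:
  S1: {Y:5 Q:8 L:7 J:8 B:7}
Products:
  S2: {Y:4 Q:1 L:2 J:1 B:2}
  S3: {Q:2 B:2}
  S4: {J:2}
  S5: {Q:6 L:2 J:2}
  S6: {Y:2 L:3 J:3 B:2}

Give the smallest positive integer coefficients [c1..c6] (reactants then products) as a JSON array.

Y: 4·5 = 20 | 2·4+6·0+3·0+3·0+6·2 = 20
Q: 4·8 = 32 | 2·1+6·2+3·0+3·6+6·0 = 32
L: 4·7 = 28 | 2·2+6·0+3·0+3·2+6·3 = 28
J: 4·8 = 32 | 2·1+6·0+3·2+3·2+6·3 = 32
B: 4·7 = 28 | 2·2+6·2+3·0+3·0+6·2 = 28
gcd(4,2,6,3,3,6) = 1

Coefficients: [4, 2, 6, 3, 3, 6]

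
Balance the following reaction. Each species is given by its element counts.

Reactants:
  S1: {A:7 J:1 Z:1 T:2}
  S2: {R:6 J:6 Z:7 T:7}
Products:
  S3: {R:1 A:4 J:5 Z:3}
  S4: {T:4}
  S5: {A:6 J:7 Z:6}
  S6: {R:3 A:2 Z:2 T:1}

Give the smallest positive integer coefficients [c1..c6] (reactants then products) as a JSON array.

R: 4·0+3·6 = 18 | 3·1+6·0+1·0+5·3 = 18
A: 4·7+3·0 = 28 | 3·4+6·0+1·6+5·2 = 28
J: 4·1+3·6 = 22 | 3·5+6·0+1·7+5·0 = 22
Z: 4·1+3·7 = 25 | 3·3+6·0+1·6+5·2 = 25
T: 4·2+3·7 = 29 | 3·0+6·4+1·0+5·1 = 29
gcd(4,3,3,6,1,5) = 1

Coefficients: [4, 3, 3, 6, 1, 5]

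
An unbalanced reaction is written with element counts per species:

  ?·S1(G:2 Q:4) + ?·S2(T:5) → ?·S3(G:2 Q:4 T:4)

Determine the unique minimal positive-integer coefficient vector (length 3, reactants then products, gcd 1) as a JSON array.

G: 5·2+4·0 = 10 | 5·2 = 10
Q: 5·4+4·0 = 20 | 5·4 = 20
T: 5·0+4·5 = 20 | 5·4 = 20
gcd(5,4,5) = 1

Coefficients: [5, 4, 5]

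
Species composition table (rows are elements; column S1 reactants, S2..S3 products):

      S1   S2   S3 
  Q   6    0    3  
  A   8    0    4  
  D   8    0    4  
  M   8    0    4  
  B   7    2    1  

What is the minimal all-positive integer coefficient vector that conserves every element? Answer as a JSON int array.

Coefficients: [2, 5, 4]

Q: 2·6 = 12 | 5·0+4·3 = 12
A: 2·8 = 16 | 5·0+4·4 = 16
D: 2·8 = 16 | 5·0+4·4 = 16
M: 2·8 = 16 | 5·0+4·4 = 16
B: 2·7 = 14 | 5·2+4·1 = 14
gcd(2,5,4) = 1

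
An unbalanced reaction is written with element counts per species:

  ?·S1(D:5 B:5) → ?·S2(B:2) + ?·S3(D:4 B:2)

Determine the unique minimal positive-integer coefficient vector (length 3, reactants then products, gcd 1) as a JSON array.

Coefficients: [4, 5, 5]

D: 4·5 = 20 | 5·0+5·4 = 20
B: 4·5 = 20 | 5·2+5·2 = 20
gcd(4,5,5) = 1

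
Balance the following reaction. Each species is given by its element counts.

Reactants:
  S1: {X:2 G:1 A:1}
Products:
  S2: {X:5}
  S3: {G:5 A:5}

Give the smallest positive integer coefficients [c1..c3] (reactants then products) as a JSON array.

Coefficients: [5, 2, 1]

X: 5·2 = 10 | 2·5+1·0 = 10
G: 5·1 = 5 | 2·0+1·5 = 5
A: 5·1 = 5 | 2·0+1·5 = 5
gcd(5,2,1) = 1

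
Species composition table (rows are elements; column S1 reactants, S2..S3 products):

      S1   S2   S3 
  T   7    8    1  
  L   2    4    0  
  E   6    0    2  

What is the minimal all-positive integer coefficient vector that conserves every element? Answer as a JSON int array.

T: 2·7 = 14 | 1·8+6·1 = 14
L: 2·2 = 4 | 1·4+6·0 = 4
E: 2·6 = 12 | 1·0+6·2 = 12
gcd(2,1,6) = 1

Coefficients: [2, 1, 6]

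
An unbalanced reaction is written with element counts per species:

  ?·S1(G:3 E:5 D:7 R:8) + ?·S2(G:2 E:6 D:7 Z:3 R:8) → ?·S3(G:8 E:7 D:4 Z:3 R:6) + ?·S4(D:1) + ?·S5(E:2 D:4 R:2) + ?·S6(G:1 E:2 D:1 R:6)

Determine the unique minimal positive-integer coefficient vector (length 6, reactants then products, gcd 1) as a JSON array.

Coefficients: [3, 1, 1, 5, 4, 3]

G: 3·3+1·2 = 11 | 1·8+5·0+4·0+3·1 = 11
E: 3·5+1·6 = 21 | 1·7+5·0+4·2+3·2 = 21
D: 3·7+1·7 = 28 | 1·4+5·1+4·4+3·1 = 28
Z: 3·0+1·3 = 3 | 1·3+5·0+4·0+3·0 = 3
R: 3·8+1·8 = 32 | 1·6+5·0+4·2+3·6 = 32
gcd(3,1,1,5,4,3) = 1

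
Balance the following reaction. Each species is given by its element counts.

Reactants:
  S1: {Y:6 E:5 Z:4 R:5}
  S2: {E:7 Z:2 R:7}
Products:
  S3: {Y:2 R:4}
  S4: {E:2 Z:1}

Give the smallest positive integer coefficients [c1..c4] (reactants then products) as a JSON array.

Coefficients: [1, 1, 3, 6]

Y: 1·6+1·0 = 6 | 3·2+6·0 = 6
E: 1·5+1·7 = 12 | 3·0+6·2 = 12
Z: 1·4+1·2 = 6 | 3·0+6·1 = 6
R: 1·5+1·7 = 12 | 3·4+6·0 = 12
gcd(1,1,3,6) = 1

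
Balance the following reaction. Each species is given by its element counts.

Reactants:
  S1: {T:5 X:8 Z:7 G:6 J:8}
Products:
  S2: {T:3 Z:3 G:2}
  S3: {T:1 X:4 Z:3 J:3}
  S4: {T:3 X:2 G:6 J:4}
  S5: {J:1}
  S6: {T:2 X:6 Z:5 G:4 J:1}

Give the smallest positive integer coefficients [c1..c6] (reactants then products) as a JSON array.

T: 2·5 = 10 | 1·3+2·1+1·3+5·0+1·2 = 10
X: 2·8 = 16 | 1·0+2·4+1·2+5·0+1·6 = 16
Z: 2·7 = 14 | 1·3+2·3+1·0+5·0+1·5 = 14
G: 2·6 = 12 | 1·2+2·0+1·6+5·0+1·4 = 12
J: 2·8 = 16 | 1·0+2·3+1·4+5·1+1·1 = 16
gcd(2,1,2,1,5,1) = 1

Coefficients: [2, 1, 2, 1, 5, 1]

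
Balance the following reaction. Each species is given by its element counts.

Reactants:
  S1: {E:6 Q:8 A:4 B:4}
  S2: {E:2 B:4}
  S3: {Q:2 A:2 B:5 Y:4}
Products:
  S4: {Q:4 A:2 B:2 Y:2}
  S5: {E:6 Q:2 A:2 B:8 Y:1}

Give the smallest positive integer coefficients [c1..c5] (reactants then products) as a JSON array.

Coefficients: [3, 3, 4, 6, 4]

E: 3·6+3·2+4·0 = 24 | 6·0+4·6 = 24
Q: 3·8+3·0+4·2 = 32 | 6·4+4·2 = 32
A: 3·4+3·0+4·2 = 20 | 6·2+4·2 = 20
B: 3·4+3·4+4·5 = 44 | 6·2+4·8 = 44
Y: 3·0+3·0+4·4 = 16 | 6·2+4·1 = 16
gcd(3,3,4,6,4) = 1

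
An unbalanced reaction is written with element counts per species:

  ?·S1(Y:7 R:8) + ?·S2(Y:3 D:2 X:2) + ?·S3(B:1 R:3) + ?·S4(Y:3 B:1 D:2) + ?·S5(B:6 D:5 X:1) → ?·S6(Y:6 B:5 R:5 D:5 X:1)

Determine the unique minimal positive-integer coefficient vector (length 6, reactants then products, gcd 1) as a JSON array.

Coefficients: [3, 1, 2, 4, 4, 6]

Y: 3·7+1·3+2·0+4·3+4·0 = 36 | 6·6 = 36
B: 3·0+1·0+2·1+4·1+4·6 = 30 | 6·5 = 30
R: 3·8+1·0+2·3+4·0+4·0 = 30 | 6·5 = 30
D: 3·0+1·2+2·0+4·2+4·5 = 30 | 6·5 = 30
X: 3·0+1·2+2·0+4·0+4·1 = 6 | 6·1 = 6
gcd(3,1,2,4,4,6) = 1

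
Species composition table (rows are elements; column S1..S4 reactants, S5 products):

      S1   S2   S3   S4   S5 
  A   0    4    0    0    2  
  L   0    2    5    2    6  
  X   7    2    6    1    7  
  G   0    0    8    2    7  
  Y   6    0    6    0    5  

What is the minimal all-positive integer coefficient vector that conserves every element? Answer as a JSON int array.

Coefficients: [1, 3, 4, 5, 6]

A: 1·0+3·4+4·0+5·0 = 12 | 6·2 = 12
L: 1·0+3·2+4·5+5·2 = 36 | 6·6 = 36
X: 1·7+3·2+4·6+5·1 = 42 | 6·7 = 42
G: 1·0+3·0+4·8+5·2 = 42 | 6·7 = 42
Y: 1·6+3·0+4·6+5·0 = 30 | 6·5 = 30
gcd(1,3,4,5,6) = 1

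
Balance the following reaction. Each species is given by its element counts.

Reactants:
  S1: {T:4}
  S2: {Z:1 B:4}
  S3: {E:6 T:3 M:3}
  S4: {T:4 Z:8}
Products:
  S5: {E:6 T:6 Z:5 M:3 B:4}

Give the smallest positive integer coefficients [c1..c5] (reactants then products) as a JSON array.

E: 1·0+4·0+4·6+2·0 = 24 | 4·6 = 24
T: 1·4+4·0+4·3+2·4 = 24 | 4·6 = 24
Z: 1·0+4·1+4·0+2·8 = 20 | 4·5 = 20
M: 1·0+4·0+4·3+2·0 = 12 | 4·3 = 12
B: 1·0+4·4+4·0+2·0 = 16 | 4·4 = 16
gcd(1,4,4,2,4) = 1

Coefficients: [1, 4, 4, 2, 4]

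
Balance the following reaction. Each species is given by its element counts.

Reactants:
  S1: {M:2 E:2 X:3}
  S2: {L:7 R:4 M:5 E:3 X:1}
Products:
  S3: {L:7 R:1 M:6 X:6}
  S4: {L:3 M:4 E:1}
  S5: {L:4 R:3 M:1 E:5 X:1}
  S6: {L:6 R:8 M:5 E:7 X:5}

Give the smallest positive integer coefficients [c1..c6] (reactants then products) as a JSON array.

L: 4·0+5·7 = 35 | 1·7+4·3+1·4+2·6 = 35
R: 4·0+5·4 = 20 | 1·1+4·0+1·3+2·8 = 20
M: 4·2+5·5 = 33 | 1·6+4·4+1·1+2·5 = 33
E: 4·2+5·3 = 23 | 1·0+4·1+1·5+2·7 = 23
X: 4·3+5·1 = 17 | 1·6+4·0+1·1+2·5 = 17
gcd(4,5,1,4,1,2) = 1

Coefficients: [4, 5, 1, 4, 1, 2]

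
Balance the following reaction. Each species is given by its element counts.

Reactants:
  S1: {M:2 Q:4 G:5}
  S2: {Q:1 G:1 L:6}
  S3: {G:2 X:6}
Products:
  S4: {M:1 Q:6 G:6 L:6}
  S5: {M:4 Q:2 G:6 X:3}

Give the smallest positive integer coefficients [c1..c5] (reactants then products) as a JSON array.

Coefficients: [6, 4, 1, 4, 2]

M: 6·2+4·0+1·0 = 12 | 4·1+2·4 = 12
Q: 6·4+4·1+1·0 = 28 | 4·6+2·2 = 28
G: 6·5+4·1+1·2 = 36 | 4·6+2·6 = 36
L: 6·0+4·6+1·0 = 24 | 4·6+2·0 = 24
X: 6·0+4·0+1·6 = 6 | 4·0+2·3 = 6
gcd(6,4,1,4,2) = 1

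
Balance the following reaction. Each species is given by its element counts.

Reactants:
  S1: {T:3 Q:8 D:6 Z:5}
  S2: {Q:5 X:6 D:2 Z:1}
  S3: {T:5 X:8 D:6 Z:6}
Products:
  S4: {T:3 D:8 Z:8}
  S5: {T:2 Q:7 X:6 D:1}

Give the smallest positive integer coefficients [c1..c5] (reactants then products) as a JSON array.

T: 4·3+2·0+3·5 = 27 | 5·3+6·2 = 27
Q: 4·8+2·5+3·0 = 42 | 5·0+6·7 = 42
X: 4·0+2·6+3·8 = 36 | 5·0+6·6 = 36
D: 4·6+2·2+3·6 = 46 | 5·8+6·1 = 46
Z: 4·5+2·1+3·6 = 40 | 5·8+6·0 = 40
gcd(4,2,3,5,6) = 1

Coefficients: [4, 2, 3, 5, 6]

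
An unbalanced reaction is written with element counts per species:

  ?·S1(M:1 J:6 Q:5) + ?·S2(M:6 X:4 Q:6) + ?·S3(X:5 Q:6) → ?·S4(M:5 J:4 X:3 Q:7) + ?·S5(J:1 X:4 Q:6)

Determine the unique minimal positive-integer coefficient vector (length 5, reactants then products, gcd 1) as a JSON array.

Coefficients: [3, 2, 5, 3, 6]

M: 3·1+2·6+5·0 = 15 | 3·5+6·0 = 15
J: 3·6+2·0+5·0 = 18 | 3·4+6·1 = 18
X: 3·0+2·4+5·5 = 33 | 3·3+6·4 = 33
Q: 3·5+2·6+5·6 = 57 | 3·7+6·6 = 57
gcd(3,2,5,3,6) = 1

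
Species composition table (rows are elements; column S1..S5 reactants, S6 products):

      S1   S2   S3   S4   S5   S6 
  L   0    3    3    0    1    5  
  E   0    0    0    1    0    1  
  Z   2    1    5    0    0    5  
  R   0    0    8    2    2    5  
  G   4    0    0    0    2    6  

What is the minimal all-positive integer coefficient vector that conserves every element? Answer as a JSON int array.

L: 5·0+5·3+1·3+4·0+2·1 = 20 | 4·5 = 20
E: 5·0+5·0+1·0+4·1+2·0 = 4 | 4·1 = 4
Z: 5·2+5·1+1·5+4·0+2·0 = 20 | 4·5 = 20
R: 5·0+5·0+1·8+4·2+2·2 = 20 | 4·5 = 20
G: 5·4+5·0+1·0+4·0+2·2 = 24 | 4·6 = 24
gcd(5,5,1,4,2,4) = 1

Coefficients: [5, 5, 1, 4, 2, 4]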